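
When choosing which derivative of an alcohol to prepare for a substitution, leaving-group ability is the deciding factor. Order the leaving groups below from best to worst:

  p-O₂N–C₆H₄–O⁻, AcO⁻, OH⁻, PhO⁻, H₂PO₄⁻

The more stable X⁻ (or X) is on its own — i.e. the weaker a base it is — the better a leaving group it makes.
H₂PO₄⁻: pKₐ(H₃PO₄) ≈ 2.1
AcO⁻: pKₐ(CH₃COOH) ≈ 4.8
p-O₂N–C₆H₄–O⁻: pKₐ(p-nitrophenol) ≈ 7.2
PhO⁻: pKₐ(C₆H₅OH (phenol)) ≈ 10
OH⁻: pKₐ(H₂O) ≈ 15.7

H₂PO₄⁻ > AcO⁻ > p-O₂N–C₆H₄–O⁻ > PhO⁻ > OH⁻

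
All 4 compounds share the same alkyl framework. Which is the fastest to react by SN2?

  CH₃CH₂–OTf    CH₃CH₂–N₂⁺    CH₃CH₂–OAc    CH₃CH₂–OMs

Same R in every case — rank the leaving groups.
A good leaving group is a weak base: the lower the pKₐ of its conjugate acid, the more readily it departs.
CH₃CH₂–N₂⁺ loses N₂: no meaningful conjugate acid; N₂ departs as an exceptionally stable neutral molecule
CH₃CH₂–OTf loses OTf⁻: pKₐ(CF₃SO₃H (triflic acid)) ≈ -14
CH₃CH₂–OMs loses OMs⁻: pKₐ(CH₃SO₃H (MsOH)) ≈ -1.9
CH₃CH₂–OAc loses AcO⁻: pKₐ(CH₃COOH) ≈ 4.8

CH₃CH₂–N₂⁺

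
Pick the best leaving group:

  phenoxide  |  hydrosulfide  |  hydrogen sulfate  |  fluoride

hydrogen sulfate

Leaving-group ability tracks the stability of the departed species; conjugate-acid pKₐ is the usual yardstick (lower pKₐ → better LG).
hydrogen sulfate: pKₐ(H₂SO₄) ≈ -3
fluoride: pKₐ(HF) ≈ 3.2
hydrosulfide: pKₐ(H₂S) ≈ 7
phenoxide: pKₐ(C₆H₅OH (phenol)) ≈ 10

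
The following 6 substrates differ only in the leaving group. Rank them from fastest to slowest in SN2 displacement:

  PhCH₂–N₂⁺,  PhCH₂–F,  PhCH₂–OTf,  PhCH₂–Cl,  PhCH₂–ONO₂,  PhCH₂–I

PhCH₂–N₂⁺ > PhCH₂–OTf > PhCH₂–I > PhCH₂–Cl > PhCH₂–ONO₂ > PhCH₂–F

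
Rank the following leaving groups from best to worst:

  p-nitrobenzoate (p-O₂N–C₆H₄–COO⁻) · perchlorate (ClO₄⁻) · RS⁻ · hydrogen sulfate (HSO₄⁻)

The more stable X⁻ (or X) is on its own — i.e. the weaker a base it is — the better a leaving group it makes.
perchlorate (ClO₄⁻): pKₐ(HClO₄) ≈ -10
hydrogen sulfate (HSO₄⁻): pKₐ(H₂SO₄) ≈ -3
p-nitrobenzoate (p-O₂N–C₆H₄–COO⁻): pKₐ(p-nitrobenzoic acid) ≈ 3.4
RS⁻: pKₐ(RSH (a thiol)) ≈ 10.5

perchlorate (ClO₄⁻) > hydrogen sulfate (HSO₄⁻) > p-nitrobenzoate (p-O₂N–C₆H₄–COO⁻) > RS⁻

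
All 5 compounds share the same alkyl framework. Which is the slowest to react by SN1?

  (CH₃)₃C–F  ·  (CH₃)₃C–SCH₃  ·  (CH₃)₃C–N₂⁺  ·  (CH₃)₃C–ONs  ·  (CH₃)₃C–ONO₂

With the same alkyl group throughout, only the leaving group differentiates the rates.
The more stable X⁻ (or X) is on its own — i.e. the weaker a base it is — the better a leaving group it makes.
(CH₃)₃C–N₂⁺ loses N₂: no meaningful conjugate acid; N₂ departs as an exceptionally stable neutral molecule
(CH₃)₃C–ONs loses ONs⁻: pKₐ(p-O₂NC₆H₄SO₃H) ≈ -3.5
(CH₃)₃C–ONO₂ loses NO₃⁻: pKₐ(HNO₃) ≈ -1.3
(CH₃)₃C–F loses F⁻: pKₐ(HF) ≈ 3.2
(CH₃)₃C–SCH₃ loses RS⁻: pKₐ(RSH (a thiol)) ≈ 10.5

(CH₃)₃C–SCH₃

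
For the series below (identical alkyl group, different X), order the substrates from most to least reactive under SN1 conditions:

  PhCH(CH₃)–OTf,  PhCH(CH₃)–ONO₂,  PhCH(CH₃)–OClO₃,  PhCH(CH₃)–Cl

PhCH(CH₃)–OTf > PhCH(CH₃)–OClO₃ > PhCH(CH₃)–Cl > PhCH(CH₃)–ONO₂

The skeletons are identical, so relative rate is governed entirely by leaving-group ability.
The more stable X⁻ (or X) is on its own — i.e. the weaker a base it is — the better a leaving group it makes.
PhCH(CH₃)–OTf loses OTf⁻: pKₐ(CF₃SO₃H (triflic acid)) ≈ -14
PhCH(CH₃)–OClO₃ loses ClO₄⁻: pKₐ(HClO₄) ≈ -10
PhCH(CH₃)–Cl loses Cl⁻: pKₐ(HCl) ≈ -7
PhCH(CH₃)–ONO₂ loses NO₃⁻: pKₐ(HNO₃) ≈ -1.3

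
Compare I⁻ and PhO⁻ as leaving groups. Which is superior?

I⁻

I⁻ is the better leaving group.
pKₐ(HI) ≈ -10 versus pKₐ(C₆H₅OH (phenol)) ≈ 10: I⁻ is the much weaker base.
Large, highly polarisable; very weak base.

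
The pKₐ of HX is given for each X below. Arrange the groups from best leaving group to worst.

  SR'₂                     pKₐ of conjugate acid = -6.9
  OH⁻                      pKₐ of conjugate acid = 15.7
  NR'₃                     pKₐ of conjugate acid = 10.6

Lower conjugate-acid pKₐ ⇒ weaker base ⇒ better leaving group.
Sorting by the given values: SR'₂ (-6.9), NR'₃ (10.6), OH⁻ (15.7).

SR'₂ > NR'₃ > OH⁻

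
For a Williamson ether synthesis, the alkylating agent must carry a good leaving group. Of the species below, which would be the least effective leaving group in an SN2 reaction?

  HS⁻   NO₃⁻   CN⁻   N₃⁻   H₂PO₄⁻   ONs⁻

CN⁻

ONs⁻: pKₐ(p-O₂NC₆H₄SO₃H) ≈ -3.5
NO₃⁻: pKₐ(HNO₃) ≈ -1.3
H₂PO₄⁻: pKₐ(H₃PO₄) ≈ 2.1
N₃⁻: pKₐ(HN₃) ≈ 4.7
HS⁻: pKₐ(H₂S) ≈ 7
CN⁻: pKₐ(HCN) ≈ 9.2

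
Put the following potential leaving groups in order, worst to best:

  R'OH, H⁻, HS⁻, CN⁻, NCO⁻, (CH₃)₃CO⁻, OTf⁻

OTf⁻: pKₐ(CF₃SO₃H (triflic acid)) ≈ -14 — charge spread over three oxygens and a CF₃ group; the premier leaving group in synthesis
R'OH: pKₐ(R'OH₂⁺) ≈ -2.4 — neutral; leaves from a protonated ether (an oxonium ion, R–O(H)R'⁺)
NCO⁻: pKₐ(HOCN) ≈ 3.5 — resonance between N and O
HS⁻: pKₐ(H₂S) ≈ 7
CN⁻: pKₐ(HCN) ≈ 9.2 — sp carbon stabilises the charge somewhat, but still a poor LG
(CH₃)₃CO⁻: pKₐ(t-BuOH) ≈ 18
H⁻: pKₐ(H₂) ≈ 36 — extremely strong base; leaves only in special hydride-transfer contexts
Listed from poorest to best leaving group as asked.

H⁻ < (CH₃)₃CO⁻ < CN⁻ < HS⁻ < NCO⁻ < R'OH < OTf⁻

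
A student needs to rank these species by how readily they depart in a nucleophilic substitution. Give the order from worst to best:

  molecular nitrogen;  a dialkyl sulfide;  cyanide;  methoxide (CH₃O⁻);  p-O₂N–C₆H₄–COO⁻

methoxide (CH₃O⁻) < cyanide < p-O₂N–C₆H₄–COO⁻ < a dialkyl sulfide < molecular nitrogen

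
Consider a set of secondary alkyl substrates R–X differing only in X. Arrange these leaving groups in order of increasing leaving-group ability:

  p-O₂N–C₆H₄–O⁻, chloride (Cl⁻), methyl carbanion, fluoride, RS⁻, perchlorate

methyl carbanion < RS⁻ < p-O₂N–C₆H₄–O⁻ < fluoride < chloride (Cl⁻) < perchlorate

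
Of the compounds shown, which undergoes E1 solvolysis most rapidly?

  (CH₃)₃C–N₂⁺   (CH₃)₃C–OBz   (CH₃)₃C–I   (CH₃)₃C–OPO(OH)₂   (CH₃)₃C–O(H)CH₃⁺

(CH₃)₃C–N₂⁺

The skeletons are identical, so relative rate is governed entirely by leaving-group ability.
Leaving-group ability tracks the stability of the departed species; conjugate-acid pKₐ is the usual yardstick (lower pKₐ → better LG).
(CH₃)₃C–N₂⁺ loses N₂: no meaningful conjugate acid; N₂ departs as an exceptionally stable neutral molecule
(CH₃)₃C–I loses I⁻: pKₐ(HI) ≈ -10
(CH₃)₃C–O(H)CH₃⁺ loses R'OH: pKₐ(R'OH₂⁺) ≈ -2.4
(CH₃)₃C–OPO(OH)₂ loses H₂PO₄⁻: pKₐ(H₃PO₄) ≈ 2.1
(CH₃)₃C–OBz loses PhCOO⁻: pKₐ(C₆H₅COOH) ≈ 4.2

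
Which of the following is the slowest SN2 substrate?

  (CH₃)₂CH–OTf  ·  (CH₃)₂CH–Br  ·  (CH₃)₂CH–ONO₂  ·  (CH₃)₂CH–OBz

(CH₃)₂CH–OBz

The skeletons are identical, so relative rate is governed entirely by leaving-group ability.
A good leaving group is a weak base: the lower the pKₐ of its conjugate acid, the more readily it departs.
(CH₃)₂CH–OTf loses OTf⁻: pKₐ(CF₃SO₃H (triflic acid)) ≈ -14
(CH₃)₂CH–Br loses Br⁻: pKₐ(HBr) ≈ -9
(CH₃)₂CH–ONO₂ loses NO₃⁻: pKₐ(HNO₃) ≈ -1.3
(CH₃)₂CH–OBz loses PhCOO⁻: pKₐ(C₆H₅COOH) ≈ 4.2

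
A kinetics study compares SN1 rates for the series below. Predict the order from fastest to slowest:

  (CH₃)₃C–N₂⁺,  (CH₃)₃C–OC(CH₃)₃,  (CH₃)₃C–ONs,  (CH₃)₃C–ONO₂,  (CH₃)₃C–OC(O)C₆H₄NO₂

Same R in every case — rank the leaving groups.
The more stable X⁻ (or X) is on its own — i.e. the weaker a base it is — the better a leaving group it makes.
(CH₃)₃C–N₂⁺ loses N₂: no meaningful conjugate acid; N₂ departs as an exceptionally stable neutral molecule
(CH₃)₃C–ONs loses ONs⁻: pKₐ(p-O₂NC₆H₄SO₃H) ≈ -3.5
(CH₃)₃C–ONO₂ loses NO₃⁻: pKₐ(HNO₃) ≈ -1.3
(CH₃)₃C–OC(O)C₆H₄NO₂ loses p-O₂N–C₆H₄–COO⁻: pKₐ(p-nitrobenzoic acid) ≈ 3.4
(CH₃)₃C–OC(CH₃)₃ loses (CH₃)₃CO⁻: pKₐ(t-BuOH) ≈ 18

(CH₃)₃C–N₂⁺ > (CH₃)₃C–ONs > (CH₃)₃C–ONO₂ > (CH₃)₃C–OC(O)C₆H₄NO₂ > (CH₃)₃C–OC(CH₃)₃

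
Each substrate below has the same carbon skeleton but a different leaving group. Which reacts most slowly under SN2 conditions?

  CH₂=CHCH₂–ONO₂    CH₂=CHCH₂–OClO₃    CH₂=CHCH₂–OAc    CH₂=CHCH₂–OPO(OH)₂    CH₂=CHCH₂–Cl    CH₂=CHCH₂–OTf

CH₂=CHCH₂–OAc

With the same alkyl group throughout, only the leaving group differentiates the rates.
The more stable X⁻ (or X) is on its own — i.e. the weaker a base it is — the better a leaving group it makes.
CH₂=CHCH₂–OTf loses OTf⁻: pKₐ(CF₃SO₃H (triflic acid)) ≈ -14
CH₂=CHCH₂–OClO₃ loses ClO₄⁻: pKₐ(HClO₄) ≈ -10
CH₂=CHCH₂–Cl loses Cl⁻: pKₐ(HCl) ≈ -7
CH₂=CHCH₂–ONO₂ loses NO₃⁻: pKₐ(HNO₃) ≈ -1.3
CH₂=CHCH₂–OPO(OH)₂ loses H₂PO₄⁻: pKₐ(H₃PO₄) ≈ 2.1
CH₂=CHCH₂–OAc loses AcO⁻: pKₐ(CH₃COOH) ≈ 4.8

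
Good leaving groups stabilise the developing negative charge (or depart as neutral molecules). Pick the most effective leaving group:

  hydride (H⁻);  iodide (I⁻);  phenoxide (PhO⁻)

iodide (I⁻): pKₐ(HI) ≈ -10
phenoxide (PhO⁻): pKₐ(C₆H₅OH (phenol)) ≈ 10
hydride (H⁻): pKₐ(H₂) ≈ 36

iodide (I⁻)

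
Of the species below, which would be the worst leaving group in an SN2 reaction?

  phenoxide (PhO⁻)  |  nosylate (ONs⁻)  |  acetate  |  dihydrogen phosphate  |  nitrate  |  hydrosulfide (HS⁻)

Leaving-group ability tracks the stability of the departed species; conjugate-acid pKₐ is the usual yardstick (lower pKₐ → better LG).
nosylate (ONs⁻): pKₐ(p-O₂NC₆H₄SO₃H) ≈ -3.5
nitrate: pKₐ(HNO₃) ≈ -1.3
dihydrogen phosphate: pKₐ(H₃PO₄) ≈ 2.1
acetate: pKₐ(CH₃COOH) ≈ 4.8
hydrosulfide (HS⁻): pKₐ(H₂S) ≈ 7
phenoxide (PhO⁻): pKₐ(C₆H₅OH (phenol)) ≈ 10

phenoxide (PhO⁻)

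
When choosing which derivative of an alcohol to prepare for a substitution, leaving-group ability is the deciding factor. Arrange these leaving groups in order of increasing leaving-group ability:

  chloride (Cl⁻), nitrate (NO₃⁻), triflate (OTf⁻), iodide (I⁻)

nitrate (NO₃⁻) < chloride (Cl⁻) < iodide (I⁻) < triflate (OTf⁻)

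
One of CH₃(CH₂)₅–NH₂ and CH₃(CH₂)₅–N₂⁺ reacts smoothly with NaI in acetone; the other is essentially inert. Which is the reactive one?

From CH₃(CH₂)₅–NH₂ the departing group would be NH₂⁻ (pKₐ(NH₃) ≈ 38). Extremely strong base; never a leaving group.
From CH₃(CH₂)₅–N₂⁺ the leaving group is N₂ (no meaningful conjugate acid; N₂ departs as an exceptionally stable neutral molecule).
(In practice CH₃(CH₂)₅–N₂⁺ is made from CH₃(CH₂)₅–NH₂ by diazotisation (NaNO₂ / HCl, 0 °C), generating a diazonium salt that expels N₂.)

CH₃(CH₂)₅–N₂⁺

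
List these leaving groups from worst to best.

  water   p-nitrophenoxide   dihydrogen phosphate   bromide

bromide: pKₐ(HBr) ≈ -9 — weak base; good leaving group
water: pKₐ(H₃O⁺) ≈ -1.7 — neutral; leaves from a protonated alcohol (R–OH₂⁺)
dihydrogen phosphate: pKₐ(H₃PO₄) ≈ 2.1
p-nitrophenoxide: pKₐ(p-nitrophenol) ≈ 7.2 — nitro group delocalises the charge; the classic chromogenic LG
The question asks for worst first, so the sequence is read in increasing leaving-group ability.

p-nitrophenoxide < dihydrogen phosphate < water < bromide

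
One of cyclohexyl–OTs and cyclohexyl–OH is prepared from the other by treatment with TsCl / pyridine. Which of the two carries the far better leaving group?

From cyclohexyl–OH the departing group would be OH⁻ (pKₐ(H₂O) ≈ 15.7). Strong base; essentially never leaves without prior activation.
From cyclohexyl–OTs the leaving group is OTs⁻ (pKₐ(p-CH₃C₆H₄SO₃H (TsOH)) ≈ -2.8). Resonance-delocalised arenesulfonate.
Treatment with TsCl / pyridine works by converting the hydroxyl into a tosylate, making cyclohexyl–OTs enormously more reactive.

cyclohexyl–OTs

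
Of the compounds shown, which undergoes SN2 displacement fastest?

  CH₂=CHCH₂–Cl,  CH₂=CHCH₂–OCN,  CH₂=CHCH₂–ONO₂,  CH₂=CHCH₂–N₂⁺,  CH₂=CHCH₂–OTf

CH₂=CHCH₂–N₂⁺

With the same alkyl group throughout, only the leaving group differentiates the rates.
The more stable X⁻ (or X) is on its own — i.e. the weaker a base it is — the better a leaving group it makes.
CH₂=CHCH₂–N₂⁺ loses N₂: no meaningful conjugate acid; N₂ departs as an exceptionally stable neutral molecule
CH₂=CHCH₂–OTf loses OTf⁻: pKₐ(CF₃SO₃H (triflic acid)) ≈ -14
CH₂=CHCH₂–Cl loses Cl⁻: pKₐ(HCl) ≈ -7
CH₂=CHCH₂–ONO₂ loses NO₃⁻: pKₐ(HNO₃) ≈ -1.3
CH₂=CHCH₂–OCN loses NCO⁻: pKₐ(HOCN) ≈ 3.5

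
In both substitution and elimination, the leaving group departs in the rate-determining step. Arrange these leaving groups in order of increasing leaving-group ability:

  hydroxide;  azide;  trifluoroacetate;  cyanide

hydroxide < cyanide < azide < trifluoroacetate

trifluoroacetate: pKₐ(CF₃COOH) ≈ 0.2
azide: pKₐ(HN₃) ≈ 4.7
cyanide: pKₐ(HCN) ≈ 9.2
hydroxide: pKₐ(H₂O) ≈ 15.7
Listed from poorest to best leaving group as asked.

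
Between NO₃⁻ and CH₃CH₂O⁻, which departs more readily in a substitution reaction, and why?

NO₃⁻

NO₃⁻ is the better leaving group.
pKₐ(HNO₃) ≈ -1.3 versus pKₐ(CH₃CH₂OH) ≈ 16: NO₃⁻ is the much weaker base.
Resonance-delocalised over three oxygens.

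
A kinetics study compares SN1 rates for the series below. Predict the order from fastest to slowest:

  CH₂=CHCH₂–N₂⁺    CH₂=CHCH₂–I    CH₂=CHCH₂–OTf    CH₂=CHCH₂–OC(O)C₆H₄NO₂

CH₂=CHCH₂–N₂⁺ > CH₂=CHCH₂–OTf > CH₂=CHCH₂–I > CH₂=CHCH₂–OC(O)C₆H₄NO₂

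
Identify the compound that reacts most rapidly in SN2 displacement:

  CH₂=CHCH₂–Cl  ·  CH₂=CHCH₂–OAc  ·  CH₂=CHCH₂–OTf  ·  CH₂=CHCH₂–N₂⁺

Identical carbon frameworks mean the comparison reduces to leaving-group quality.
A good leaving group is a weak base: the lower the pKₐ of its conjugate acid, the more readily it departs.
CH₂=CHCH₂–N₂⁺ loses N₂: no meaningful conjugate acid; N₂ departs as an exceptionally stable neutral molecule
CH₂=CHCH₂–OTf loses OTf⁻: pKₐ(CF₃SO₃H (triflic acid)) ≈ -14
CH₂=CHCH₂–Cl loses Cl⁻: pKₐ(HCl) ≈ -7
CH₂=CHCH₂–OAc loses AcO⁻: pKₐ(CH₃COOH) ≈ 4.8

CH₂=CHCH₂–N₂⁺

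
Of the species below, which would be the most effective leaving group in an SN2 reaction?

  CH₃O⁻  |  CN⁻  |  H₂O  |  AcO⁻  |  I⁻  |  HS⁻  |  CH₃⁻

The more stable X⁻ (or X) is on its own — i.e. the weaker a base it is — the better a leaving group it makes.
I⁻: pKₐ(HI) ≈ -10
H₂O: pKₐ(H₃O⁺) ≈ -1.7
AcO⁻: pKₐ(CH₃COOH) ≈ 4.8
HS⁻: pKₐ(H₂S) ≈ 7
CN⁻: pKₐ(HCN) ≈ 9.2
CH₃O⁻: pKₐ(CH₃OH) ≈ 15.5
CH₃⁻: pKₐ(CH₄) ≈ 48

I⁻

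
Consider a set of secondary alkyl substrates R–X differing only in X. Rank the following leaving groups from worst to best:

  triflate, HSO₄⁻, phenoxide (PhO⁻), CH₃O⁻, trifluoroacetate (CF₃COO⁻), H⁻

H⁻ < CH₃O⁻ < phenoxide (PhO⁻) < trifluoroacetate (CF₃COO⁻) < HSO₄⁻ < triflate

A good leaving group is a weak base: the lower the pKₐ of its conjugate acid, the more readily it departs.
triflate: pKₐ(CF₃SO₃H (triflic acid)) ≈ -14 — charge spread over three oxygens and a CF₃ group; the premier leaving group in synthesis
HSO₄⁻: pKₐ(H₂SO₄) ≈ -3
trifluoroacetate (CF₃COO⁻): pKₐ(CF₃COOH) ≈ 0.2
phenoxide (PhO⁻): pKₐ(C₆H₅OH (phenol)) ≈ 10 — resonance into the ring helps, but still a poor LG
CH₃O⁻: pKₐ(CH₃OH) ≈ 15.5
H⁻: pKₐ(H₂) ≈ 36
Reversing gives the worst-to-best order requested.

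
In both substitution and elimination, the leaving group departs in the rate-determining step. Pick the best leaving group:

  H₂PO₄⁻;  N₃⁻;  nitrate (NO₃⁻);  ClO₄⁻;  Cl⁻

The more stable X⁻ (or X) is on its own — i.e. the weaker a base it is — the better a leaving group it makes.
ClO₄⁻: pKₐ(HClO₄) ≈ -10
Cl⁻: pKₐ(HCl) ≈ -7
nitrate (NO₃⁻): pKₐ(HNO₃) ≈ -1.3
H₂PO₄⁻: pKₐ(H₃PO₄) ≈ 2.1
N₃⁻: pKₐ(HN₃) ≈ 4.7

ClO₄⁻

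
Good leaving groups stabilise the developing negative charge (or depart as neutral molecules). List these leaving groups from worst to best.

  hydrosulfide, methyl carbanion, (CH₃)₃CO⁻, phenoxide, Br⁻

A good leaving group is a weak base: the lower the pKₐ of its conjugate acid, the more readily it departs.
Br⁻: pKₐ(HBr) ≈ -9
hydrosulfide: pKₐ(H₂S) ≈ 7
phenoxide: pKₐ(C₆H₅OH (phenol)) ≈ 10
(CH₃)₃CO⁻: pKₐ(t-BuOH) ≈ 18
methyl carbanion: pKₐ(CH₄) ≈ 48
Listed from poorest to best leaving group as asked.

methyl carbanion < (CH₃)₃CO⁻ < phenoxide < hydrosulfide < Br⁻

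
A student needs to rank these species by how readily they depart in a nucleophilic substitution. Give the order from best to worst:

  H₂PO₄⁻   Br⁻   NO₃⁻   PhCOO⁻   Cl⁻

Br⁻: pKₐ(HBr) ≈ -9
Cl⁻: pKₐ(HCl) ≈ -7 — moderately weak base
NO₃⁻: pKₐ(HNO₃) ≈ -1.3
H₂PO₄⁻: pKₐ(H₃PO₄) ≈ 2.1
PhCOO⁻: pKₐ(C₆H₅COOH) ≈ 4.2

Br⁻ > Cl⁻ > NO₃⁻ > H₂PO₄⁻ > PhCOO⁻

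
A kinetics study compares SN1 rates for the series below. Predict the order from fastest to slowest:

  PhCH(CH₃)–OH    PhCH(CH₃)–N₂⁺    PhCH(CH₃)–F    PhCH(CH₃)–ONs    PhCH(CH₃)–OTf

With the same alkyl group throughout, only the leaving group differentiates the rates.
Leaving-group ability tracks the stability of the departed species; conjugate-acid pKₐ is the usual yardstick (lower pKₐ → better LG).
PhCH(CH₃)–N₂⁺ loses N₂: no meaningful conjugate acid; N₂ departs as an exceptionally stable neutral molecule
PhCH(CH₃)–OTf loses OTf⁻: pKₐ(CF₃SO₃H (triflic acid)) ≈ -14
PhCH(CH₃)–ONs loses ONs⁻: pKₐ(p-O₂NC₆H₄SO₃H) ≈ -3.5
PhCH(CH₃)–F loses F⁻: pKₐ(HF) ≈ 3.2
PhCH(CH₃)–OH loses OH⁻: pKₐ(H₂O) ≈ 15.7

PhCH(CH₃)–N₂⁺ > PhCH(CH₃)–OTf > PhCH(CH₃)–ONs > PhCH(CH₃)–F > PhCH(CH₃)–OH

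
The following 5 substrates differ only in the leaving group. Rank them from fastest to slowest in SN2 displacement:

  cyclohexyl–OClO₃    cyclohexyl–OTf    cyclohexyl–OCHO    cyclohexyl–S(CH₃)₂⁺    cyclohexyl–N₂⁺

With the same alkyl group throughout, only the leaving group differentiates the rates.
The more stable X⁻ (or X) is on its own — i.e. the weaker a base it is — the better a leaving group it makes.
cyclohexyl–N₂⁺ loses N₂: no meaningful conjugate acid; N₂ departs as an exceptionally stable neutral molecule
cyclohexyl–OTf loses OTf⁻: pKₐ(CF₃SO₃H (triflic acid)) ≈ -14
cyclohexyl–OClO₃ loses ClO₄⁻: pKₐ(HClO₄) ≈ -10
cyclohexyl–S(CH₃)₂⁺ loses SR'₂: pKₐ(R'₂SH⁺) ≈ -7
cyclohexyl–OCHO loses HCOO⁻: pKₐ(HCOOH) ≈ 3.8

cyclohexyl–N₂⁺ > cyclohexyl–OTf > cyclohexyl–OClO₃ > cyclohexyl–S(CH₃)₂⁺ > cyclohexyl–OCHO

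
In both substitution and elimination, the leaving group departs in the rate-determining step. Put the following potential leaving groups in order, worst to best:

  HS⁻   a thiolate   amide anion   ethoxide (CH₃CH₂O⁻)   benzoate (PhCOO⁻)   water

amide anion < ethoxide (CH₃CH₂O⁻) < a thiolate < HS⁻ < benzoate (PhCOO⁻) < water

A good leaving group is a weak base: the lower the pKₐ of its conjugate acid, the more readily it departs.
water: pKₐ(H₃O⁺) ≈ -1.7 — neutral; leaves from a protonated alcohol (R–OH₂⁺)
benzoate (PhCOO⁻): pKₐ(C₆H₅COOH) ≈ 4.2 — aryl carboxylate
HS⁻: pKₐ(H₂S) ≈ 7 — larger and more polarisable than the oxygen analogue
a thiolate: pKₐ(RSH (a thiol)) ≈ 10.5 — moderately basic; rarely leaves without activation
ethoxide (CH₃CH₂O⁻): pKₐ(CH₃CH₂OH) ≈ 16
amide anion: pKₐ(NH₃) ≈ 38 — extremely strong base; never a leaving group
Reversing gives the worst-to-best order requested.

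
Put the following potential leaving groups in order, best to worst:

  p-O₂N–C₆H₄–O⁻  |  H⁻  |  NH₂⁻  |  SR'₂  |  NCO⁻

SR'₂ > NCO⁻ > p-O₂N–C₆H₄–O⁻ > H⁻ > NH₂⁻

SR'₂: pKₐ(R'₂SH⁺) ≈ -7
NCO⁻: pKₐ(HOCN) ≈ 3.5
p-O₂N–C₆H₄–O⁻: pKₐ(p-nitrophenol) ≈ 7.2
H⁻: pKₐ(H₂) ≈ 36
NH₂⁻: pKₐ(NH₃) ≈ 38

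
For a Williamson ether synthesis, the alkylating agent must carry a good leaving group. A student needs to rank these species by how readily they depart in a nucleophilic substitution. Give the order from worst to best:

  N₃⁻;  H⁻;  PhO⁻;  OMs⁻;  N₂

H⁻ < PhO⁻ < N₃⁻ < OMs⁻ < N₂

A good leaving group is a weak base: the lower the pKₐ of its conjugate acid, the more readily it departs.
N₂: no meaningful conjugate acid; N₂ departs as an exceptionally stable neutral molecule
OMs⁻: pKₐ(CH₃SO₃H (MsOH)) ≈ -1.9 — resonance-delocalised alkanesulfonate
N₃⁻: pKₐ(HN₃) ≈ 4.7 — linear, resonance-stabilised
PhO⁻: pKₐ(C₆H₅OH (phenol)) ≈ 10 — resonance into the ring helps, but still a poor LG
H⁻: pKₐ(H₂) ≈ 36
Reversing gives the worst-to-best order requested.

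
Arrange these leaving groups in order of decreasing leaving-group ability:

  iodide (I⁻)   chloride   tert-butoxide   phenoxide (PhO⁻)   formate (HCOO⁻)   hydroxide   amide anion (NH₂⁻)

iodide (I⁻) > chloride > formate (HCOO⁻) > phenoxide (PhO⁻) > hydroxide > tert-butoxide > amide anion (NH₂⁻)

The more stable X⁻ (or X) is on its own — i.e. the weaker a base it is — the better a leaving group it makes.
iodide (I⁻): pKₐ(HI) ≈ -10
chloride: pKₐ(HCl) ≈ -7
formate (HCOO⁻): pKₐ(HCOOH) ≈ 3.8
phenoxide (PhO⁻): pKₐ(C₆H₅OH (phenol)) ≈ 10
hydroxide: pKₐ(H₂O) ≈ 15.7
tert-butoxide: pKₐ(t-BuOH) ≈ 18
amide anion (NH₂⁻): pKₐ(NH₃) ≈ 38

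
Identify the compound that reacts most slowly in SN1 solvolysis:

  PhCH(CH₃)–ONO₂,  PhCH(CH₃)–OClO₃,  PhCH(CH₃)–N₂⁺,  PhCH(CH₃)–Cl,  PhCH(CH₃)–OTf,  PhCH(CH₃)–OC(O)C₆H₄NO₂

Same R in every case — rank the leaving groups.
Leaving-group ability tracks the stability of the departed species; conjugate-acid pKₐ is the usual yardstick (lower pKₐ → better LG).
PhCH(CH₃)–N₂⁺ loses N₂: no meaningful conjugate acid; N₂ departs as an exceptionally stable neutral molecule
PhCH(CH₃)–OTf loses OTf⁻: pKₐ(CF₃SO₃H (triflic acid)) ≈ -14
PhCH(CH₃)–OClO₃ loses ClO₄⁻: pKₐ(HClO₄) ≈ -10
PhCH(CH₃)–Cl loses Cl⁻: pKₐ(HCl) ≈ -7
PhCH(CH₃)–ONO₂ loses NO₃⁻: pKₐ(HNO₃) ≈ -1.3
PhCH(CH₃)–OC(O)C₆H₄NO₂ loses p-O₂N–C₆H₄–COO⁻: pKₐ(p-nitrobenzoic acid) ≈ 3.4

PhCH(CH₃)–OC(O)C₆H₄NO₂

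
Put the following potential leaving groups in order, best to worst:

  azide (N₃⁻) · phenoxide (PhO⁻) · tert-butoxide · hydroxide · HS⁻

azide (N₃⁻) > HS⁻ > phenoxide (PhO⁻) > hydroxide > tert-butoxide

Rank by basicity of the departing species: weakest base leaves most easily.
azide (N₃⁻): pKₐ(HN₃) ≈ 4.7 — linear, resonance-stabilised
HS⁻: pKₐ(H₂S) ≈ 7 — larger and more polarisable than the oxygen analogue
phenoxide (PhO⁻): pKₐ(C₆H₅OH (phenol)) ≈ 10
hydroxide: pKₐ(H₂O) ≈ 15.7
tert-butoxide: pKₐ(t-BuOH) ≈ 18 — bulky, strongly basic alkoxide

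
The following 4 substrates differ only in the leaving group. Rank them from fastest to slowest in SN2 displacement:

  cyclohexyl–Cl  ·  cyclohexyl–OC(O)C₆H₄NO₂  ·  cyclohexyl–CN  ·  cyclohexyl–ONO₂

cyclohexyl–Cl > cyclohexyl–ONO₂ > cyclohexyl–OC(O)C₆H₄NO₂ > cyclohexyl–CN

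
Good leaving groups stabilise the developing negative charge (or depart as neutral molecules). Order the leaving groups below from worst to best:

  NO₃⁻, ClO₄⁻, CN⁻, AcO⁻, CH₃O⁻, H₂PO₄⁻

CH₃O⁻ < CN⁻ < AcO⁻ < H₂PO₄⁻ < NO₃⁻ < ClO₄⁻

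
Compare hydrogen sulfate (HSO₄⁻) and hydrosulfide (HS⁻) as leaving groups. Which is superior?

hydrogen sulfate (HSO₄⁻)

hydrogen sulfate (HSO₄⁻) is the better leaving group.
pKₐ(H₂SO₄) ≈ -3 versus pKₐ(H₂S) ≈ 7: hydrogen sulfate (HSO₄⁻) is the much weaker base.
Conjugate base of a strong mineral acid.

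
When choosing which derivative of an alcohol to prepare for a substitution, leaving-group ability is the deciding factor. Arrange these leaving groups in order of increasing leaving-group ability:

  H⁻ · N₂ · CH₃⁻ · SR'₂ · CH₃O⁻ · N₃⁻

CH₃⁻ < H⁻ < CH₃O⁻ < N₃⁻ < SR'₂ < N₂

Leaving-group ability tracks the stability of the departed species; conjugate-acid pKₐ is the usual yardstick (lower pKₐ → better LG).
N₂: no meaningful conjugate acid; N₂ departs as an exceptionally stable neutral molecule
SR'₂: pKₐ(R'₂SH⁺) ≈ -7
N₃⁻: pKₐ(HN₃) ≈ 4.7 — linear, resonance-stabilised
CH₃O⁻: pKₐ(CH₃OH) ≈ 15.5
H⁻: pKₐ(H₂) ≈ 36 — extremely strong base; leaves only in special hydride-transfer contexts
CH₃⁻: pKₐ(CH₄) ≈ 48 — unstabilised carbanion; the worst conceivable leaving group
Reversing gives the worst-to-best order requested.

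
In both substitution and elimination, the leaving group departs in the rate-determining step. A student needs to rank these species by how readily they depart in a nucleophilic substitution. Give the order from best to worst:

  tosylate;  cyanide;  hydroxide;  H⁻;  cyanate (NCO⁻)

tosylate: pKₐ(p-CH₃C₆H₄SO₃H (TsOH)) ≈ -2.8
cyanate (NCO⁻): pKₐ(HOCN) ≈ 3.5
cyanide: pKₐ(HCN) ≈ 9.2 — sp carbon stabilises the charge somewhat, but still a poor LG
hydroxide: pKₐ(H₂O) ≈ 15.7
H⁻: pKₐ(H₂) ≈ 36 — extremely strong base; leaves only in special hydride-transfer contexts

tosylate > cyanate (NCO⁻) > cyanide > hydroxide > H⁻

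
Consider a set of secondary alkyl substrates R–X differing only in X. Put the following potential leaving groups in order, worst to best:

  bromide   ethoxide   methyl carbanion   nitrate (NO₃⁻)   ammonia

methyl carbanion < ethoxide < ammonia < nitrate (NO₃⁻) < bromide

Leaving-group ability tracks the stability of the departed species; conjugate-acid pKₐ is the usual yardstick (lower pKₐ → better LG).
bromide: pKₐ(HBr) ≈ -9
nitrate (NO₃⁻): pKₐ(HNO₃) ≈ -1.3 — resonance-delocalised over three oxygens
ammonia: pKₐ(NH₄⁺) ≈ 9.2 — neutral but moderately basic; leaves from R–NH₃⁺
ethoxide: pKₐ(CH₃CH₂OH) ≈ 16
methyl carbanion: pKₐ(CH₄) ≈ 48 — unstabilised carbanion; the worst conceivable leaving group
Reversing gives the worst-to-best order requested.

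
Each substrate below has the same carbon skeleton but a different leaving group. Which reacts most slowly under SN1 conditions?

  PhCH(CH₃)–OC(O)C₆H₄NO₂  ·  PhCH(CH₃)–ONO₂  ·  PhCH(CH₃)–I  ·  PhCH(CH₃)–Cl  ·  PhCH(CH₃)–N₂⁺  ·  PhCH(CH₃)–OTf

PhCH(CH₃)–OC(O)C₆H₄NO₂

The skeletons are identical, so relative rate is governed entirely by leaving-group ability.
The more stable X⁻ (or X) is on its own — i.e. the weaker a base it is — the better a leaving group it makes.
PhCH(CH₃)–N₂⁺ loses N₂: no meaningful conjugate acid; N₂ departs as an exceptionally stable neutral molecule
PhCH(CH₃)–OTf loses OTf⁻: pKₐ(CF₃SO₃H (triflic acid)) ≈ -14
PhCH(CH₃)–I loses I⁻: pKₐ(HI) ≈ -10
PhCH(CH₃)–Cl loses Cl⁻: pKₐ(HCl) ≈ -7
PhCH(CH₃)–ONO₂ loses NO₃⁻: pKₐ(HNO₃) ≈ -1.3
PhCH(CH₃)–OC(O)C₆H₄NO₂ loses p-O₂N–C₆H₄–COO⁻: pKₐ(p-nitrobenzoic acid) ≈ 3.4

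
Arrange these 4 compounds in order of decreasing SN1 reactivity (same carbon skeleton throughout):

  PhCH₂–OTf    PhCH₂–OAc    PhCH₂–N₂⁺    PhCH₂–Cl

PhCH₂–N₂⁺ > PhCH₂–OTf > PhCH₂–Cl > PhCH₂–OAc

The skeletons are identical, so relative rate is governed entirely by leaving-group ability.
Rank by basicity of the departing species: weakest base leaves most easily.
PhCH₂–N₂⁺ loses N₂: no meaningful conjugate acid; N₂ departs as an exceptionally stable neutral molecule
PhCH₂–OTf loses OTf⁻: pKₐ(CF₃SO₃H (triflic acid)) ≈ -14
PhCH₂–Cl loses Cl⁻: pKₐ(HCl) ≈ -7
PhCH₂–OAc loses AcO⁻: pKₐ(CH₃COOH) ≈ 4.8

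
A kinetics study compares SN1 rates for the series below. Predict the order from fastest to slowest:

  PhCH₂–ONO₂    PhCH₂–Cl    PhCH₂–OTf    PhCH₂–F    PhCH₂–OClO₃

PhCH₂–OTf > PhCH₂–OClO₃ > PhCH₂–Cl > PhCH₂–ONO₂ > PhCH₂–F

Identical carbon frameworks mean the comparison reduces to leaving-group quality.
A good leaving group is a weak base: the lower the pKₐ of its conjugate acid, the more readily it departs.
PhCH₂–OTf loses OTf⁻: pKₐ(CF₃SO₃H (triflic acid)) ≈ -14
PhCH₂–OClO₃ loses ClO₄⁻: pKₐ(HClO₄) ≈ -10
PhCH₂–Cl loses Cl⁻: pKₐ(HCl) ≈ -7
PhCH₂–ONO₂ loses NO₃⁻: pKₐ(HNO₃) ≈ -1.3
PhCH₂–F loses F⁻: pKₐ(HF) ≈ 3.2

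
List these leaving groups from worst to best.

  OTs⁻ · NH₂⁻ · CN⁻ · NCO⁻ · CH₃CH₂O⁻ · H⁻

Leaving-group ability tracks the stability of the departed species; conjugate-acid pKₐ is the usual yardstick (lower pKₐ → better LG).
OTs⁻: pKₐ(p-CH₃C₆H₄SO₃H (TsOH)) ≈ -2.8 — resonance-delocalised arenesulfonate
NCO⁻: pKₐ(HOCN) ≈ 3.5
CN⁻: pKₐ(HCN) ≈ 9.2 — sp carbon stabilises the charge somewhat, but still a poor LG
CH₃CH₂O⁻: pKₐ(CH₃CH₂OH) ≈ 16
H⁻: pKₐ(H₂) ≈ 36 — extremely strong base; leaves only in special hydride-transfer contexts
NH₂⁻: pKₐ(NH₃) ≈ 38 — extremely strong base; never a leaving group
The question asks for worst first, so the sequence is read in increasing leaving-group ability.

NH₂⁻ < H⁻ < CH₃CH₂O⁻ < CN⁻ < NCO⁻ < OTs⁻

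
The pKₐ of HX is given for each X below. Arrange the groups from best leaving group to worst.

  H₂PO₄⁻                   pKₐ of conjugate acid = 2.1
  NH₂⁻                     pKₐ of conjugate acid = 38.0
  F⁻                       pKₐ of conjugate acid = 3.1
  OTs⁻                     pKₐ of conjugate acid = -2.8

OTs⁻ > H₂PO₄⁻ > F⁻ > NH₂⁻

Lower conjugate-acid pKₐ ⇒ weaker base ⇒ better leaving group.
Sorting by the given values: OTs⁻ (-2.8), H₂PO₄⁻ (2.1), F⁻ (3.1), NH₂⁻ (38.0).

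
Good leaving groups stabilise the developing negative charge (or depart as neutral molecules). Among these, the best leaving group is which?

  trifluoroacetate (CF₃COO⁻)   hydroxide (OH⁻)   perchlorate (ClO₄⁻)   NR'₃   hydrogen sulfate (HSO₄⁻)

perchlorate (ClO₄⁻)

perchlorate (ClO₄⁻): pKₐ(HClO₄) ≈ -10
hydrogen sulfate (HSO₄⁻): pKₐ(H₂SO₄) ≈ -3
trifluoroacetate (CF₃COO⁻): pKₐ(CF₃COOH) ≈ 0.2
NR'₃: pKₐ(R'₃NH⁺) ≈ 10.7
hydroxide (OH⁻): pKₐ(H₂O) ≈ 15.7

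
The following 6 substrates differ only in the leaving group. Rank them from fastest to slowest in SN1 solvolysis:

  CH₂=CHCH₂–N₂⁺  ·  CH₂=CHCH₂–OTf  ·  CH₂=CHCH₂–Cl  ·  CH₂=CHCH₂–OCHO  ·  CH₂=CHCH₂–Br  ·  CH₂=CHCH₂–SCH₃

CH₂=CHCH₂–N₂⁺ > CH₂=CHCH₂–OTf > CH₂=CHCH₂–Br > CH₂=CHCH₂–Cl > CH₂=CHCH₂–OCHO > CH₂=CHCH₂–SCH₃

The skeletons are identical, so relative rate is governed entirely by leaving-group ability.
Rank by basicity of the departing species: weakest base leaves most easily.
CH₂=CHCH₂–N₂⁺ loses N₂: no meaningful conjugate acid; N₂ departs as an exceptionally stable neutral molecule
CH₂=CHCH₂–OTf loses OTf⁻: pKₐ(CF₃SO₃H (triflic acid)) ≈ -14
CH₂=CHCH₂–Br loses Br⁻: pKₐ(HBr) ≈ -9
CH₂=CHCH₂–Cl loses Cl⁻: pKₐ(HCl) ≈ -7
CH₂=CHCH₂–OCHO loses HCOO⁻: pKₐ(HCOOH) ≈ 3.8
CH₂=CHCH₂–SCH₃ loses RS⁻: pKₐ(RSH (a thiol)) ≈ 10.5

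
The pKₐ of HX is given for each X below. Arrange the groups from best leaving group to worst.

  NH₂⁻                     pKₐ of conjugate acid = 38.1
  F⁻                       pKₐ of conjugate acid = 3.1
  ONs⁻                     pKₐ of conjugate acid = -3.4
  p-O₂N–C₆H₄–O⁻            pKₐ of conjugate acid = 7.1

Lower conjugate-acid pKₐ ⇒ weaker base ⇒ better leaving group.
Sorting by the given values: ONs⁻ (-3.4), F⁻ (3.1), p-O₂N–C₆H₄–O⁻ (7.1), NH₂⁻ (38.1).

ONs⁻ > F⁻ > p-O₂N–C₆H₄–O⁻ > NH₂⁻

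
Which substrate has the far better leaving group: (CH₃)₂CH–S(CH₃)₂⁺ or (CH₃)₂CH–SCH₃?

From (CH₃)₂CH–SCH₃ the departing group would be RS⁻ (pKₐ(RSH (a thiol)) ≈ 10.5). Moderately basic; rarely leaves without activation.
From (CH₃)₂CH–S(CH₃)₂⁺ the leaving group is SR'₂ (pKₐ(R'₂SH⁺) ≈ -7). Neutral; leaves from a sulfonium salt (R–SR'₂⁺).
(In practice (CH₃)₂CH–S(CH₃)₂⁺ is made from (CH₃)₂CH–SCH₃ by S-methylation with CH₃I, allowing neutral dimethyl sulfide, rather than methanethiolate, to depart.)

(CH₃)₂CH–S(CH₃)₂⁺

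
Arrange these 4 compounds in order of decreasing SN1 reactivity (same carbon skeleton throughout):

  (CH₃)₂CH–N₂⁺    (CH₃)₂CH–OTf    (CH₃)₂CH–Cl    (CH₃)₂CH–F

(CH₃)₂CH–N₂⁺ > (CH₃)₂CH–OTf > (CH₃)₂CH–Cl > (CH₃)₂CH–F

The skeletons are identical, so relative rate is governed entirely by leaving-group ability.
Leaving-group ability tracks the stability of the departed species; conjugate-acid pKₐ is the usual yardstick (lower pKₐ → better LG).
(CH₃)₂CH–N₂⁺ loses N₂: no meaningful conjugate acid; N₂ departs as an exceptionally stable neutral molecule
(CH₃)₂CH–OTf loses OTf⁻: pKₐ(CF₃SO₃H (triflic acid)) ≈ -14
(CH₃)₂CH–Cl loses Cl⁻: pKₐ(HCl) ≈ -7
(CH₃)₂CH–F loses F⁻: pKₐ(HF) ≈ 3.2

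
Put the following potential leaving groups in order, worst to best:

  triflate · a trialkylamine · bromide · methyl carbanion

Rank by basicity of the departing species: weakest base leaves most easily.
triflate: pKₐ(CF₃SO₃H (triflic acid)) ≈ -14
bromide: pKₐ(HBr) ≈ -9
a trialkylamine: pKₐ(R'₃NH⁺) ≈ 10.7
methyl carbanion: pKₐ(CH₄) ≈ 48
Reversing gives the worst-to-best order requested.

methyl carbanion < a trialkylamine < bromide < triflate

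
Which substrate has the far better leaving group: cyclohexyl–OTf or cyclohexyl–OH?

From cyclohexyl–OH the departing group would be OH⁻ (pKₐ(H₂O) ≈ 15.7). Strong base; essentially never leaves without prior activation.
From cyclohexyl–OTf the leaving group is OTf⁻ (pKₐ(CF₃SO₃H (triflic acid)) ≈ -14). Charge spread over three oxygens and a CF₃ group; the premier leaving group in synthesis.
(In practice cyclohexyl–OTf is made from cyclohexyl–OH by treatment with Tf₂O / 2,6-lutidine, converting the hydroxyl into a triflate.)

cyclohexyl–OTf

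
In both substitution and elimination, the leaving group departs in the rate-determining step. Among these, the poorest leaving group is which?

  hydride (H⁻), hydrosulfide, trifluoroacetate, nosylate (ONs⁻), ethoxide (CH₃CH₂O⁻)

Leaving-group ability tracks the stability of the departed species; conjugate-acid pKₐ is the usual yardstick (lower pKₐ → better LG).
nosylate (ONs⁻): pKₐ(p-O₂NC₆H₄SO₃H) ≈ -3.5
trifluoroacetate: pKₐ(CF₃COOH) ≈ 0.2
hydrosulfide: pKₐ(H₂S) ≈ 7
ethoxide (CH₃CH₂O⁻): pKₐ(CH₃CH₂OH) ≈ 16
hydride (H⁻): pKₐ(H₂) ≈ 36

hydride (H⁻)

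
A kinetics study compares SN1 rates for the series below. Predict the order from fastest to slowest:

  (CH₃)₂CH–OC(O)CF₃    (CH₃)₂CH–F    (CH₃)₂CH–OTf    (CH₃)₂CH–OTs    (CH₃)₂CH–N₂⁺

With the same alkyl group throughout, only the leaving group differentiates the rates.
Rank by basicity of the departing species: weakest base leaves most easily.
(CH₃)₂CH–N₂⁺ loses N₂: no meaningful conjugate acid; N₂ departs as an exceptionally stable neutral molecule
(CH₃)₂CH–OTf loses OTf⁻: pKₐ(CF₃SO₃H (triflic acid)) ≈ -14
(CH₃)₂CH–OTs loses OTs⁻: pKₐ(p-CH₃C₆H₄SO₃H (TsOH)) ≈ -2.8
(CH₃)₂CH–OC(O)CF₃ loses CF₃COO⁻: pKₐ(CF₃COOH) ≈ 0.2
(CH₃)₂CH–F loses F⁻: pKₐ(HF) ≈ 3.2

(CH₃)₂CH–N₂⁺ > (CH₃)₂CH–OTf > (CH₃)₂CH–OTs > (CH₃)₂CH–OC(O)CF₃ > (CH₃)₂CH–F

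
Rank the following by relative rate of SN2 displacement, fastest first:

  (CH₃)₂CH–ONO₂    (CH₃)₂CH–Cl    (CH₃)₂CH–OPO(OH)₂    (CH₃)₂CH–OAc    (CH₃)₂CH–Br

(CH₃)₂CH–Br > (CH₃)₂CH–Cl > (CH₃)₂CH–ONO₂ > (CH₃)₂CH–OPO(OH)₂ > (CH₃)₂CH–OAc

Identical carbon frameworks mean the comparison reduces to leaving-group quality.
Leaving-group ability tracks the stability of the departed species; conjugate-acid pKₐ is the usual yardstick (lower pKₐ → better LG).
(CH₃)₂CH–Br loses Br⁻: pKₐ(HBr) ≈ -9
(CH₃)₂CH–Cl loses Cl⁻: pKₐ(HCl) ≈ -7
(CH₃)₂CH–ONO₂ loses NO₃⁻: pKₐ(HNO₃) ≈ -1.3
(CH₃)₂CH–OPO(OH)₂ loses H₂PO₄⁻: pKₐ(H₃PO₄) ≈ 2.1
(CH₃)₂CH–OAc loses AcO⁻: pKₐ(CH₃COOH) ≈ 4.8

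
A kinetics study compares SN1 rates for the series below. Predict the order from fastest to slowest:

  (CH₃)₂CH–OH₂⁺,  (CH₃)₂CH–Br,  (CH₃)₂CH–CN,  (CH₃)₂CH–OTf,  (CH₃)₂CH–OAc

(CH₃)₂CH–OTf > (CH₃)₂CH–Br > (CH₃)₂CH–OH₂⁺ > (CH₃)₂CH–OAc > (CH₃)₂CH–CN

Same R in every case — rank the leaving groups.
Rank by basicity of the departing species: weakest base leaves most easily.
(CH₃)₂CH–OTf loses OTf⁻: pKₐ(CF₃SO₃H (triflic acid)) ≈ -14
(CH₃)₂CH–Br loses Br⁻: pKₐ(HBr) ≈ -9
(CH₃)₂CH–OH₂⁺ loses H₂O: pKₐ(H₃O⁺) ≈ -1.7
(CH₃)₂CH–OAc loses AcO⁻: pKₐ(CH₃COOH) ≈ 4.8
(CH₃)₂CH–CN loses CN⁻: pKₐ(HCN) ≈ 9.2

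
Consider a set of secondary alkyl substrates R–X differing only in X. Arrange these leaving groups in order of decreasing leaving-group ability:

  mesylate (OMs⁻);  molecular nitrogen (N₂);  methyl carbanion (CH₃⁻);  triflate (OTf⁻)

molecular nitrogen (N₂) > triflate (OTf⁻) > mesylate (OMs⁻) > methyl carbanion (CH₃⁻)

The more stable X⁻ (or X) is on its own — i.e. the weaker a base it is — the better a leaving group it makes.
molecular nitrogen (N₂): no meaningful conjugate acid; N₂ departs as an exceptionally stable neutral molecule
triflate (OTf⁻): pKₐ(CF₃SO₃H (triflic acid)) ≈ -14
mesylate (OMs⁻): pKₐ(CH₃SO₃H (MsOH)) ≈ -1.9 — resonance-delocalised alkanesulfonate
methyl carbanion (CH₃⁻): pKₐ(CH₄) ≈ 48 — unstabilised carbanion; the worst conceivable leaving group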